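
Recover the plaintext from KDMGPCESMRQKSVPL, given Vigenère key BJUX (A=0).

Repeat the key across the ciphertext: BJUXBJUXBJUXBJUX
K(10)−B(1): 9 → J
D(3)−J(9): -6≡20 → U
M(12)−U(20): -8≡18 → S
G(6)−X(23): -17≡9 → J
P(15)−B(1): 14 → O
C(2)−J(9): -7≡19 → T
E(4)−U(20): -16≡10 → K
S(18)−X(23): -5≡21 → V
M(12)−B(1): 11 → L
R(17)−J(9): 8 → I
Q(16)−U(20): -4≡22 → W
K(10)−X(23): -13≡13 → N
S(18)−B(1): 17 → R
V(21)−J(9): 12 → M
P(15)−U(20): -5≡21 → V
L(11)−X(23): -12≡14 → O

JUSJOTKVLIWNRMVO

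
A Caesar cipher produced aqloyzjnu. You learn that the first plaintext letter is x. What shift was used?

From the crib: a(0)−x(23)=-23≡3, so the shift is 3.

3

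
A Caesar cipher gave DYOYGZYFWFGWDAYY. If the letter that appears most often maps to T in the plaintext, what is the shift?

5

The most frequent ciphertext letter is Y (appears 5 times).
Y is position 24; T is position 19.
Shift = 5.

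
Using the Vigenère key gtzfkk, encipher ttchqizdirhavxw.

zmbmasfwhwrkbqv

Repeat the key across the message: gtzfkkgtzfkkgtz
t(19)+g(6): 25 → z
t(19)+t(19): 38≡12 → m
c(2)+z(25): 27≡1 → b
h(7)+f(5): 12 → m
q(16)+k(10): 26≡0 → a
i(8)+k(10): 18 → s
z(25)+g(6): 31≡5 → f
d(3)+t(19): 22 → w
i(8)+z(25): 33≡7 → h
r(17)+f(5): 22 → w
h(7)+k(10): 17 → r
a(0)+k(10): 10 → k
v(21)+g(6): 27≡1 → b
x(23)+t(19): 42≡16 → q
w(22)+z(25): 47≡21 → v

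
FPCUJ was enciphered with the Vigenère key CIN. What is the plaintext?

DHPSB

Repeat the key across the ciphertext: CINCI
F(5)−C(2): 3 → D
P(15)−I(8): 7 → H
C(2)−N(13): -11≡15 → P
U(20)−C(2): 18 → S
J(9)−I(8): 1 → B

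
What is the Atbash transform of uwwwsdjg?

u(20) → f(5)
w(22) → d(3)
w(22) → d(3)
w(22) → d(3)
s(18) → h(7)
d(3) → w(22)
j(9) → q(16)
g(6) → t(19)

fdddhwqt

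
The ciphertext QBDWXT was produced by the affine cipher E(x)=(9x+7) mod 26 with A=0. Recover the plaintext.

BIOTWK

The inverse of 9 mod 26 is 3, since 9·3=27≡1. Apply D(y)=3·(y−7) mod 26:
Q(16): 3·(16−7)=27≡1 → B
B(1): 3·(1−7)=-18≡8 → I
D(3): 3·(3−7)=-12≡14 → O
W(22): 3·(22−7)=45≡19 → T
X(23): 3·(23−7)=48≡22 → W
T(19): 3·(19−7)=36≡10 → K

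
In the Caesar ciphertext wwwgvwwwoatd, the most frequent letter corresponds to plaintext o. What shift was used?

The most frequent ciphertext letter is w (appears 6 times).
w is position 22; o is position 14.
Shift = 8.

8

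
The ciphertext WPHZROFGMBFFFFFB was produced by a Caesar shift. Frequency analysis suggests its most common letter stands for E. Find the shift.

The most frequent ciphertext letter is F (appears 6 times).
F is position 5; E is position 4.
Shift = 1.

1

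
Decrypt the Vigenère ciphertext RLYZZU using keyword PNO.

CYKKMG

Repeat the key across the ciphertext: PNOPNO
R(17)−P(15): 2 → C
L(11)−N(13): -2≡24 → Y
Y(24)−O(14): 10 → K
Z(25)−P(15): 10 → K
Z(25)−N(13): 12 → M
U(20)−O(14): 6 → G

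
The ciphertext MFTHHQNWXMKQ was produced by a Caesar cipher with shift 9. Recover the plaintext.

DWKYYHENODBH

M(12): 12−9=3 → D
F(5): 5−9=-4≡22 → W
T(19): 19−9=10 → K
H(7): 7−9=-2≡24 → Y
H(7): 7−9=-2≡24 → Y
Q(16): 16−9=7 → H
N(13): 13−9=4 → E
W(22): 22−9=13 → N
X(23): 23−9=14 → O
M(12): 12−9=3 → D
K(10): 10−9=1 → B
Q(16): 16−9=7 → H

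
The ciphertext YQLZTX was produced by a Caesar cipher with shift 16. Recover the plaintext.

Y(24): 24−16=8 → I
Q(16): 16−16=0 → A
L(11): 11−16=-5≡21 → V
Z(25): 25−16=9 → J
T(19): 19−16=3 → D
X(23): 23−16=7 → H

IAVJDH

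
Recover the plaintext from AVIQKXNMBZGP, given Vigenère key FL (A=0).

VKDFFMIBWOBE

Repeat the key across the ciphertext: FLFLFLFLFLFL
A(0)−F(5): -5≡21 → V
V(21)−L(11): 10 → K
I(8)−F(5): 3 → D
Q(16)−L(11): 5 → F
K(10)−F(5): 5 → F
X(23)−L(11): 12 → M
N(13)−F(5): 8 → I
M(12)−L(11): 1 → B
B(1)−F(5): -4≡22 → W
Z(25)−L(11): 14 → O
G(6)−F(5): 1 → B
P(15)−L(11): 4 → E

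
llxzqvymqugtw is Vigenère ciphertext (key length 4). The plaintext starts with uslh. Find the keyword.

rtms

Subtract each crib letter from the matching ciphertext letter (mod 26):
l(11)−u(20)=-9≡17 → r
l(11)−s(18)=-7≡19 → t
x(23)−l(11)=12 → m
z(25)−h(7)=18 → s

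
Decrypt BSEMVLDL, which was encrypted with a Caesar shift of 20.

HYKSBRJR

B(1): 1−20=-19≡7 → H
S(18): 18−20=-2≡24 → Y
E(4): 4−20=-16≡10 → K
M(12): 12−20=-8≡18 → S
V(21): 21−20=1 → B
L(11): 11−20=-9≡17 → R
D(3): 3−20=-17≡9 → J
L(11): 11−20=-9≡17 → R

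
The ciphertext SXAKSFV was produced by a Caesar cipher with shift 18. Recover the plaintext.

S(18): 18−18=0 → A
X(23): 23−18=5 → F
A(0): 0−18=-18≡8 → I
K(10): 10−18=-8≡18 → S
S(18): 18−18=0 → A
F(5): 5−18=-13≡13 → N
V(21): 21−18=3 → D

AFISAND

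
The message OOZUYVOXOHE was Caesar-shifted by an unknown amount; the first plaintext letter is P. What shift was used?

25

From the crib: O(14)−P(15)=-1≡25, so the shift is 25.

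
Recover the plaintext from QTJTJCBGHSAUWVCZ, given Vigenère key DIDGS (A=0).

NLGNRZTDBAXMTPKW

Repeat the key across the ciphertext: DIDGSDIDGSDIDGSD
Q(16)−D(3): 13 → N
T(19)−I(8): 11 → L
J(9)−D(3): 6 → G
T(19)−G(6): 13 → N
J(9)−S(18): -9≡17 → R
C(2)−D(3): -1≡25 → Z
B(1)−I(8): -7≡19 → T
G(6)−D(3): 3 → D
H(7)−G(6): 1 → B
S(18)−S(18): 0 → A
A(0)−D(3): -3≡23 → X
U(20)−I(8): 12 → M
W(22)−D(3): 19 → T
V(21)−G(6): 15 → P
C(2)−S(18): -16≡10 → K
Z(25)−D(3): 22 → W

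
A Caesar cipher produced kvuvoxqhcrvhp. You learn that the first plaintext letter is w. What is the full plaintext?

From the crib: k(10)−w(22)=-12≡14, so the shift is 14.
Subtract 14 from each ciphertext letter:
k(10): 10−14=-4≡22 → w
v(21): 21−14=7 → h
u(20): 20−14=6 → g
v(21): 21−14=7 → h
o(14): 14−14=0 → a
x(23): 23−14=9 → j
q(16): 16−14=2 → c
h(7): 7−14=-7≡19 → t
c(2): 2−14=-12≡14 → o
r(17): 17−14=3 → d
v(21): 21−14=7 → h
h(7): 7−14=-7≡19 → t
p(15): 15−14=1 → b

whghajctodhtb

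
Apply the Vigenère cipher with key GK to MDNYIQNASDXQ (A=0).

Repeat the key across the message: GKGKGKGKGKGK
M(12)+G(6): 18 → S
D(3)+K(10): 13 → N
N(13)+G(6): 19 → T
Y(24)+K(10): 34≡8 → I
I(8)+G(6): 14 → O
Q(16)+K(10): 26≡0 → A
N(13)+G(6): 19 → T
A(0)+K(10): 10 → K
S(18)+G(6): 24 → Y
D(3)+K(10): 13 → N
X(23)+G(6): 29≡3 → D
Q(16)+K(10): 26≡0 → A

SNTIOATKYNDA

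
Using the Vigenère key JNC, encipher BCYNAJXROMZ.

KPAWNLGEQVM

Repeat the key across the message: JNCJNCJNCJN
B(1)+J(9): 10 → K
C(2)+N(13): 15 → P
Y(24)+C(2): 26≡0 → A
N(13)+J(9): 22 → W
A(0)+N(13): 13 → N
J(9)+C(2): 11 → L
X(23)+J(9): 32≡6 → G
R(17)+N(13): 30≡4 → E
O(14)+C(2): 16 → Q
M(12)+J(9): 21 → V
Z(25)+N(13): 38≡12 → M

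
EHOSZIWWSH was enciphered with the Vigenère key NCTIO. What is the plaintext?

Repeat the key across the ciphertext: NCTIONCTIO
E(4)−N(13): -9≡17 → R
H(7)−C(2): 5 → F
O(14)−T(19): -5≡21 → V
S(18)−I(8): 10 → K
Z(25)−O(14): 11 → L
I(8)−N(13): -5≡21 → V
W(22)−C(2): 20 → U
W(22)−T(19): 3 → D
S(18)−I(8): 10 → K
H(7)−O(14): -7≡19 → T

RFVKLVUDKT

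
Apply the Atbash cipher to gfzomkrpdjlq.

tualnpikwqoj

g(6) → t(19)
f(5) → u(20)
z(25) → a(0)
o(14) → l(11)
m(12) → n(13)
k(10) → p(15)
r(17) → i(8)
p(15) → k(10)
d(3) → w(22)
j(9) → q(16)
l(11) → o(14)
q(16) → j(9)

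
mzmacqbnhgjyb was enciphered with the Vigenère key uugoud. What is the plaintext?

Repeat the key across the ciphertext: uugouduugoudu
m(12)−u(20): -8≡18 → s
z(25)−u(20): 5 → f
m(12)−g(6): 6 → g
a(0)−o(14): -14≡12 → m
c(2)−u(20): -18≡8 → i
q(16)−d(3): 13 → n
b(1)−u(20): -19≡7 → h
n(13)−u(20): -7≡19 → t
h(7)−g(6): 1 → b
g(6)−o(14): -8≡18 → s
j(9)−u(20): -11≡15 → p
y(24)−d(3): 21 → v
b(1)−u(20): -19≡7 → h

sfgminhtbspvh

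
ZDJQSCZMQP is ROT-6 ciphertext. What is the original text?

Z(25): 25−6=19 → T
D(3): 3−6=-3≡23 → X
J(9): 9−6=3 → D
Q(16): 16−6=10 → K
S(18): 18−6=12 → M
C(2): 2−6=-4≡22 → W
Z(25): 25−6=19 → T
M(12): 12−6=6 → G
Q(16): 16−6=10 → K
P(15): 15−6=9 → J

TXDKMWTGKJ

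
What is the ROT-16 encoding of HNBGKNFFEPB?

XDRWADVVUFR

H(7): 7+16=23 → X
N(13): 13+16=29≡3 → D
B(1): 1+16=17 → R
G(6): 6+16=22 → W
K(10): 10+16=26≡0 → A
N(13): 13+16=29≡3 → D
F(5): 5+16=21 → V
F(5): 5+16=21 → V
E(4): 4+16=20 → U
P(15): 15+16=31≡5 → F
B(1): 1+16=17 → R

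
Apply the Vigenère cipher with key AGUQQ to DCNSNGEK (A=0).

Repeat the key across the message: AGUQQAGU
D(3)+A(0): 3 → D
C(2)+G(6): 8 → I
N(13)+U(20): 33≡7 → H
S(18)+Q(16): 34≡8 → I
N(13)+Q(16): 29≡3 → D
G(6)+A(0): 6 → G
E(4)+G(6): 10 → K
K(10)+U(20): 30≡4 → E

DIHIDGKE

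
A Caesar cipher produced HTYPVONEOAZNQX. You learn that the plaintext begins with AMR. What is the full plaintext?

From the crib: H(7)−A(0)=7, so the shift is 7.
Subtract 7 from each ciphertext letter:
H(7): 7−7=0 → A
T(19): 19−7=12 → M
Y(24): 24−7=17 → R
P(15): 15−7=8 → I
V(21): 21−7=14 → O
O(14): 14−7=7 → H
N(13): 13−7=6 → G
E(4): 4−7=-3≡23 → X
O(14): 14−7=7 → H
A(0): 0−7=-7≡19 → T
Z(25): 25−7=18 → S
N(13): 13−7=6 → G
Q(16): 16−7=9 → J
X(23): 23−7=16 → Q

AMRIOHGXHTSGJQ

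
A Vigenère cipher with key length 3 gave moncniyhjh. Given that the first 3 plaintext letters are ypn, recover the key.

oza

Subtract each crib letter from the matching ciphertext letter (mod 26):
m(12)−y(24)=-12≡14 → o
o(14)−p(15)=-1≡25 → z
n(13)−n(13)=0 → a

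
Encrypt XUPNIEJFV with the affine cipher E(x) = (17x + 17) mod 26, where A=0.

STMEXHOYK

X(23): 17·23+17=408≡18 → S
U(20): 17·20+17=357≡19 → T
P(15): 17·15+17=272≡12 → M
N(13): 17·13+17=238≡4 → E
I(8): 17·8+17=153≡23 → X
E(4): 17·4+17=85≡7 → H
J(9): 17·9+17=170≡14 → O
F(5): 17·5+17=102≡24 → Y
V(21): 17·21+17=374≡10 → K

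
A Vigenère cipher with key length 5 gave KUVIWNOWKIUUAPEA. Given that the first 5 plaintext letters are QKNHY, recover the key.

Subtract each crib letter from the matching ciphertext letter (mod 26):
K(10)−Q(16)=-6≡20 → U
U(20)−K(10)=10 → K
V(21)−N(13)=8 → I
I(8)−H(7)=1 → B
W(22)−Y(24)=-2≡24 → Y

UKIBY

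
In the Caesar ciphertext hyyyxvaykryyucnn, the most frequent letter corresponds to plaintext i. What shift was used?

16

The most frequent ciphertext letter is y (appears 6 times).
y is position 24; i is position 8.
Shift = 16.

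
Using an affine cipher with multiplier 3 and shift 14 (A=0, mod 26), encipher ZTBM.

LTRY

Z(25): 3·25+14=89≡11 → L
T(19): 3·19+14=71≡19 → T
B(1): 3·1+14=17 → R
M(12): 3·12+14=50≡24 → Y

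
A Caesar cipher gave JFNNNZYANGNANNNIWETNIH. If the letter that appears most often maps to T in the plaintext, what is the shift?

20

The most frequent ciphertext letter is N (appears 9 times).
N is position 13; T is position 19.
Shift = -6≡20.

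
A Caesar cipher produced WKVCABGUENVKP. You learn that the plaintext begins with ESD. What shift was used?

18

From the crib: W(22)−E(4)=18, so the shift is 18.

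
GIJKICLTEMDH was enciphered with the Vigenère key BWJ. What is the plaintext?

Repeat the key across the ciphertext: BWJBWJBWJBWJ
G(6)−B(1): 5 → F
I(8)−W(22): -14≡12 → M
J(9)−J(9): 0 → A
K(10)−B(1): 9 → J
I(8)−W(22): -14≡12 → M
C(2)−J(9): -7≡19 → T
L(11)−B(1): 10 → K
T(19)−W(22): -3≡23 → X
E(4)−J(9): -5≡21 → V
M(12)−B(1): 11 → L
D(3)−W(22): -19≡7 → H
H(7)−J(9): -2≡24 → Y

FMAJMTKXVLHY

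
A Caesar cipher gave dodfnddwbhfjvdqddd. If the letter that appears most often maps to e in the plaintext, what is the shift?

25

The most frequent ciphertext letter is d (appears 8 times).
d is position 3; e is position 4.
Shift = -1≡25.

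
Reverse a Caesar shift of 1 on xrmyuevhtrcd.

x(23): 23−1=22 → w
r(17): 17−1=16 → q
m(12): 12−1=11 → l
y(24): 24−1=23 → x
u(20): 20−1=19 → t
e(4): 4−1=3 → d
v(21): 21−1=20 → u
h(7): 7−1=6 → g
t(19): 19−1=18 → s
r(17): 17−1=16 → q
c(2): 2−1=1 → b
d(3): 3−1=2 → c

wqlxtdugsqbc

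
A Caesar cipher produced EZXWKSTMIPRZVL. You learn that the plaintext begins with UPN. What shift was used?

10

From the crib: E(4)−U(20)=-16≡10, so the shift is 10.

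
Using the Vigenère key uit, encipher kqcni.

eyvhq

Repeat the key across the message: uitui
k(10)+u(20): 30≡4 → e
q(16)+i(8): 24 → y
c(2)+t(19): 21 → v
n(13)+u(20): 33≡7 → h
i(8)+i(8): 16 → q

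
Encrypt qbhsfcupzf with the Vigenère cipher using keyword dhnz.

tiurijhocm

Repeat the key across the message: dhnzdhnzdh
q(16)+d(3): 19 → t
b(1)+h(7): 8 → i
h(7)+n(13): 20 → u
s(18)+z(25): 43≡17 → r
f(5)+d(3): 8 → i
c(2)+h(7): 9 → j
u(20)+n(13): 33≡7 → h
p(15)+z(25): 40≡14 → o
z(25)+d(3): 28≡2 → c
f(5)+h(7): 12 → m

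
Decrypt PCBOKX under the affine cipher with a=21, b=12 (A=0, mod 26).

The inverse of 21 mod 26 is 5, since 21·5=105≡1. Apply D(y)=5·(y−12) mod 26:
P(15): 5·(15−12)=15 → P
C(2): 5·(2−12)=-50≡2 → C
B(1): 5·(1−12)=-55≡23 → X
O(14): 5·(14−12)=10 → K
K(10): 5·(10−12)=-10≡16 → Q
X(23): 5·(23−12)=55≡3 → D

PCXKQD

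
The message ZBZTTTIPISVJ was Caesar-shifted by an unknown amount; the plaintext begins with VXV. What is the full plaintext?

VXVPPPELEORF

From the crib: Z(25)−V(21)=4, so the shift is 4.
Subtract 4 from each ciphertext letter:
Z(25): 25−4=21 → V
B(1): 1−4=-3≡23 → X
Z(25): 25−4=21 → V
T(19): 19−4=15 → P
T(19): 19−4=15 → P
T(19): 19−4=15 → P
I(8): 8−4=4 → E
P(15): 15−4=11 → L
I(8): 8−4=4 → E
S(18): 18−4=14 → O
V(21): 21−4=17 → R
J(9): 9−4=5 → F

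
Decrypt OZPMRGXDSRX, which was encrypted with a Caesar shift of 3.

LWMJODUAPOU

O(14): 14−3=11 → L
Z(25): 25−3=22 → W
P(15): 15−3=12 → M
M(12): 12−3=9 → J
R(17): 17−3=14 → O
G(6): 6−3=3 → D
X(23): 23−3=20 → U
D(3): 3−3=0 → A
S(18): 18−3=15 → P
R(17): 17−3=14 → O
X(23): 23−3=20 → U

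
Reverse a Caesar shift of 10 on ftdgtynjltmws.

f(5): 5−10=-5≡21 → v
t(19): 19−10=9 → j
d(3): 3−10=-7≡19 → t
g(6): 6−10=-4≡22 → w
t(19): 19−10=9 → j
y(24): 24−10=14 → o
n(13): 13−10=3 → d
j(9): 9−10=-1≡25 → z
l(11): 11−10=1 → b
t(19): 19−10=9 → j
m(12): 12−10=2 → c
w(22): 22−10=12 → m
s(18): 18−10=8 → i

vjtwjodzbjcmi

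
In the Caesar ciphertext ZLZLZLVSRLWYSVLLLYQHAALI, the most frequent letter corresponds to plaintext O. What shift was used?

23

The most frequent ciphertext letter is L (appears 8 times).
L is position 11; O is position 14.
Shift = -3≡23.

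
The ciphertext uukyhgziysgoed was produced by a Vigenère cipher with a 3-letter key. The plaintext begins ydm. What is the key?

Subtract each crib letter from the matching ciphertext letter (mod 26):
u(20)−y(24)=-4≡22 → w
u(20)−d(3)=17 → r
k(10)−m(12)=-2≡24 → y

wry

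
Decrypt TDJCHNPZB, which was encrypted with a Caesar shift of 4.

PZFYDJLVX

T(19): 19−4=15 → P
D(3): 3−4=-1≡25 → Z
J(9): 9−4=5 → F
C(2): 2−4=-2≡24 → Y
H(7): 7−4=3 → D
N(13): 13−4=9 → J
P(15): 15−4=11 → L
Z(25): 25−4=21 → V
B(1): 1−4=-3≡23 → X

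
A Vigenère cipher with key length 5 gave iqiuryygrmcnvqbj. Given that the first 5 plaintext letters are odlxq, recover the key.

unxxb

Subtract each crib letter from the matching ciphertext letter (mod 26):
i(8)−o(14)=-6≡20 → u
q(16)−d(3)=13 → n
i(8)−l(11)=-3≡23 → x
u(20)−x(23)=-3≡23 → x
r(17)−q(16)=1 → b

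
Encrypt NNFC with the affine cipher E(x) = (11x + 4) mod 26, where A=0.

N(13): 11·13+4=147≡17 → R
N(13): 11·13+4=147≡17 → R
F(5): 11·5+4=59≡7 → H
C(2): 11·2+4=26≡0 → A

RRHA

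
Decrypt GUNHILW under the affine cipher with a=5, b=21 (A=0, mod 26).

XFOSNYV

The inverse of 5 mod 26 is 21, since 5·21=105≡1. Apply D(y)=21·(y−21) mod 26:
G(6): 21·(6−21)=-315≡23 → X
U(20): 21·(20−21)=-21≡5 → F
N(13): 21·(13−21)=-168≡14 → O
H(7): 21·(7−21)=-294≡18 → S
I(8): 21·(8−21)=-273≡13 → N
L(11): 21·(11−21)=-210≡24 → Y
W(22): 21·(22−21)=21 → V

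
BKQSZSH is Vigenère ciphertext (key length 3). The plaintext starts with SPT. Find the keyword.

Subtract each crib letter from the matching ciphertext letter (mod 26):
B(1)−S(18)=-17≡9 → J
K(10)−P(15)=-5≡21 → V
Q(16)−T(19)=-3≡23 → X

JVX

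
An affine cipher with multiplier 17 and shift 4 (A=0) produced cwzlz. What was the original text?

gypfp

The inverse of 17 mod 26 is 23, since 17·23=391≡1. Apply D(y)=23·(y−4) mod 26:
c(2): 23·(2−4)=-46≡6 → g
w(22): 23·(22−4)=414≡24 → y
z(25): 23·(25−4)=483≡15 → p
l(11): 23·(11−4)=161≡5 → f
z(25): 23·(25−4)=483≡15 → p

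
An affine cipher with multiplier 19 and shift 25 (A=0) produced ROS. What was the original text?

QJB

The inverse of 19 mod 26 is 11, since 19·11=209≡1. Apply D(y)=11·(y−25) mod 26:
R(17): 11·(17−25)=-88≡16 → Q
O(14): 11·(14−25)=-121≡9 → J
S(18): 11·(18−25)=-77≡1 → B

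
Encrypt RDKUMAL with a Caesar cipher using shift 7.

YKRBTHS

R(17): 17+7=24 → Y
D(3): 3+7=10 → K
K(10): 10+7=17 → R
U(20): 20+7=27≡1 → B
M(12): 12+7=19 → T
A(0): 0+7=7 → H
L(11): 11+7=18 → S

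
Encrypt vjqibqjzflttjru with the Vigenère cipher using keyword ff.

aovngvoekqyyowz

Repeat the key across the message: fffffffffffffff
v(21)+f(5): 26≡0 → a
j(9)+f(5): 14 → o
q(16)+f(5): 21 → v
i(8)+f(5): 13 → n
b(1)+f(5): 6 → g
q(16)+f(5): 21 → v
j(9)+f(5): 14 → o
z(25)+f(5): 30≡4 → e
f(5)+f(5): 10 → k
l(11)+f(5): 16 → q
t(19)+f(5): 24 → y
t(19)+f(5): 24 → y
j(9)+f(5): 14 → o
r(17)+f(5): 22 → w
u(20)+f(5): 25 → z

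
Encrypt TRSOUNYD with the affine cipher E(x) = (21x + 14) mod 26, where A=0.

XHCWSBYZ

T(19): 21·19+14=413≡23 → X
R(17): 21·17+14=371≡7 → H
S(18): 21·18+14=392≡2 → C
O(14): 21·14+14=308≡22 → W
U(20): 21·20+14=434≡18 → S
N(13): 21·13+14=287≡1 → B
Y(24): 21·24+14=518≡24 → Y
D(3): 21·3+14=77≡25 → Z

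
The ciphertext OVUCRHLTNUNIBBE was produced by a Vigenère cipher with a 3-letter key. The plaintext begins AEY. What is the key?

ORW

Subtract each crib letter from the matching ciphertext letter (mod 26):
O(14)−A(0)=14 → O
V(21)−E(4)=17 → R
U(20)−Y(24)=-4≡22 → W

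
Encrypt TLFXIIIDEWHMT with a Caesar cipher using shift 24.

T(19): 19+24=43≡17 → R
L(11): 11+24=35≡9 → J
F(5): 5+24=29≡3 → D
X(23): 23+24=47≡21 → V
I(8): 8+24=32≡6 → G
I(8): 8+24=32≡6 → G
I(8): 8+24=32≡6 → G
D(3): 3+24=27≡1 → B
E(4): 4+24=28≡2 → C
W(22): 22+24=46≡20 → U
H(7): 7+24=31≡5 → F
M(12): 12+24=36≡10 → K
T(19): 19+24=43≡17 → R

RJDVGGGBCUFKR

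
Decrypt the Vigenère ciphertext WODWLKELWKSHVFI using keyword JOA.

Repeat the key across the ciphertext: JOAJOAJOAJOAJOA
W(22)−J(9): 13 → N
O(14)−O(14): 0 → A
D(3)−A(0): 3 → D
W(22)−J(9): 13 → N
L(11)−O(14): -3≡23 → X
K(10)−A(0): 10 → K
E(4)−J(9): -5≡21 → V
L(11)−O(14): -3≡23 → X
W(22)−A(0): 22 → W
K(10)−J(9): 1 → B
S(18)−O(14): 4 → E
H(7)−A(0): 7 → H
V(21)−J(9): 12 → M
F(5)−O(14): -9≡17 → R
I(8)−A(0): 8 → I

NADNXKVXWBEHMRI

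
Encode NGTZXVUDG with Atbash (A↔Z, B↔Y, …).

MTGACEFWT

N(13) → M(12)
G(6) → T(19)
T(19) → G(6)
Z(25) → A(0)
X(23) → C(2)
V(21) → E(4)
U(20) → F(5)
D(3) → W(22)
G(6) → T(19)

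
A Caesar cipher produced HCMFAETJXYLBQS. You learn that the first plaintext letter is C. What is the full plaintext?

From the crib: H(7)−C(2)=5, so the shift is 5.
Subtract 5 from each ciphertext letter:
H(7): 7−5=2 → C
C(2): 2−5=-3≡23 → X
M(12): 12−5=7 → H
F(5): 5−5=0 → A
A(0): 0−5=-5≡21 → V
E(4): 4−5=-1≡25 → Z
T(19): 19−5=14 → O
J(9): 9−5=4 → E
X(23): 23−5=18 → S
Y(24): 24−5=19 → T
L(11): 11−5=6 → G
B(1): 1−5=-4≡22 → W
Q(16): 16−5=11 → L
S(18): 18−5=13 → N

CXHAVZOESTGWLN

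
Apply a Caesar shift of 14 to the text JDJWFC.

XRXKTQ

J(9): 9+14=23 → X
D(3): 3+14=17 → R
J(9): 9+14=23 → X
W(22): 22+14=36≡10 → K
F(5): 5+14=19 → T
C(2): 2+14=16 → Q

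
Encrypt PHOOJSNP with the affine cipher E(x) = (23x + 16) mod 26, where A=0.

XVAAPODX

P(15): 23·15+16=361≡23 → X
H(7): 23·7+16=177≡21 → V
O(14): 23·14+16=338≡0 → A
O(14): 23·14+16=338≡0 → A
J(9): 23·9+16=223≡15 → P
S(18): 23·18+16=430≡14 → O
N(13): 23·13+16=315≡3 → D
P(15): 23·15+16=361≡23 → X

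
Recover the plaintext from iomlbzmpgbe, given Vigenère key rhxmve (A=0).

rhpzgvvijpj

Repeat the key across the ciphertext: rhxmverhxmv
i(8)−r(17): -9≡17 → r
o(14)−h(7): 7 → h
m(12)−x(23): -11≡15 → p
l(11)−m(12): -1≡25 → z
b(1)−v(21): -20≡6 → g
z(25)−e(4): 21 → v
m(12)−r(17): -5≡21 → v
p(15)−h(7): 8 → i
g(6)−x(23): -17≡9 → j
b(1)−m(12): -11≡15 → p
e(4)−v(21): -17≡9 → j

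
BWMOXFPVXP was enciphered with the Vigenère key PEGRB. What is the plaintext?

Repeat the key across the ciphertext: PEGRBPEGRB
B(1)−P(15): -14≡12 → M
W(22)−E(4): 18 → S
M(12)−G(6): 6 → G
O(14)−R(17): -3≡23 → X
X(23)−B(1): 22 → W
F(5)−P(15): -10≡16 → Q
P(15)−E(4): 11 → L
V(21)−G(6): 15 → P
X(23)−R(17): 6 → G
P(15)−B(1): 14 → O

MSGXWQLPGO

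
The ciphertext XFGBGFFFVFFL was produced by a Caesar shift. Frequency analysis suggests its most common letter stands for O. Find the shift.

17

The most frequent ciphertext letter is F (appears 6 times).
F is position 5; O is position 14.
Shift = -9≡17.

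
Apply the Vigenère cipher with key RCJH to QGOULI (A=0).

HIXBCK

Repeat the key across the message: RCJHRC
Q(16)+R(17): 33≡7 → H
G(6)+C(2): 8 → I
O(14)+J(9): 23 → X
U(20)+H(7): 27≡1 → B
L(11)+R(17): 28≡2 → C
I(8)+C(2): 10 → K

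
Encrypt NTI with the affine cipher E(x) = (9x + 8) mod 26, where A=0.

N(13): 9·13+8=125≡21 → V
T(19): 9·19+8=179≡23 → X
I(8): 9·8+8=80≡2 → C

VXC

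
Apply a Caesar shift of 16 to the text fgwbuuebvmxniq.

vwmrkkurlcndyg

f(5): 5+16=21 → v
g(6): 6+16=22 → w
w(22): 22+16=38≡12 → m
b(1): 1+16=17 → r
u(20): 20+16=36≡10 → k
u(20): 20+16=36≡10 → k
e(4): 4+16=20 → u
b(1): 1+16=17 → r
v(21): 21+16=37≡11 → l
m(12): 12+16=28≡2 → c
x(23): 23+16=39≡13 → n
n(13): 13+16=29≡3 → d
i(8): 8+16=24 → y
q(16): 16+16=32≡6 → g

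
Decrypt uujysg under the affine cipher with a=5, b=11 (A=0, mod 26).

hhknrz

The inverse of 5 mod 26 is 21, since 5·21=105≡1. Apply D(y)=21·(y−11) mod 26:
u(20): 21·(20−11)=189≡7 → h
u(20): 21·(20−11)=189≡7 → h
j(9): 21·(9−11)=-42≡10 → k
y(24): 21·(24−11)=273≡13 → n
s(18): 21·(18−11)=147≡17 → r
g(6): 21·(6−11)=-105≡25 → z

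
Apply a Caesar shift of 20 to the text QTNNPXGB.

Q(16): 16+20=36≡10 → K
T(19): 19+20=39≡13 → N
N(13): 13+20=33≡7 → H
N(13): 13+20=33≡7 → H
P(15): 15+20=35≡9 → J
X(23): 23+20=43≡17 → R
G(6): 6+20=26≡0 → A
B(1): 1+20=21 → V

KNHHJRAV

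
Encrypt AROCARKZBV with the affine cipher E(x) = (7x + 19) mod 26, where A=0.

A(0): 7·0+19=19 → T
R(17): 7·17+19=138≡8 → I
O(14): 7·14+19=117≡13 → N
C(2): 7·2+19=33≡7 → H
A(0): 7·0+19=19 → T
R(17): 7·17+19=138≡8 → I
K(10): 7·10+19=89≡11 → L
Z(25): 7·25+19=194≡12 → M
B(1): 7·1+19=26≡0 → A
V(21): 7·21+19=166≡10 → K

TINHTILMAK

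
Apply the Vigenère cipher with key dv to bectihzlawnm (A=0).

Repeat the key across the message: dvdvdvdvdvdv
b(1)+d(3): 4 → e
e(4)+v(21): 25 → z
c(2)+d(3): 5 → f
t(19)+v(21): 40≡14 → o
i(8)+d(3): 11 → l
h(7)+v(21): 28≡2 → c
z(25)+d(3): 28≡2 → c
l(11)+v(21): 32≡6 → g
a(0)+d(3): 3 → d
w(22)+v(21): 43≡17 → r
n(13)+d(3): 16 → q
m(12)+v(21): 33≡7 → h

ezfolccgdrqh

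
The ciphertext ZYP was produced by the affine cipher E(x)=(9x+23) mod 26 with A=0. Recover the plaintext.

GDC

The inverse of 9 mod 26 is 3, since 9·3=27≡1. Apply D(y)=3·(y−23) mod 26:
Z(25): 3·(25−23)=6 → G
Y(24): 3·(24−23)=3 → D
P(15): 3·(15−23)=-24≡2 → C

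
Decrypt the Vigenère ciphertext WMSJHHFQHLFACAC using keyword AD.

Repeat the key across the ciphertext: ADADADADADADADA
W(22)−A(0): 22 → W
M(12)−D(3): 9 → J
S(18)−A(0): 18 → S
J(9)−D(3): 6 → G
H(7)−A(0): 7 → H
H(7)−D(3): 4 → E
F(5)−A(0): 5 → F
Q(16)−D(3): 13 → N
H(7)−A(0): 7 → H
L(11)−D(3): 8 → I
F(5)−A(0): 5 → F
A(0)−D(3): -3≡23 → X
C(2)−A(0): 2 → C
A(0)−D(3): -3≡23 → X
C(2)−A(0): 2 → C

WJSGHEFNHIFXCXC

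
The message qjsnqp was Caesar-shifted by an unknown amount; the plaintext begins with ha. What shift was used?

9

From the crib: q(16)−h(7)=9, so the shift is 9.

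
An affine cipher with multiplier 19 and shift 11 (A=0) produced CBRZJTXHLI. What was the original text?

FUOYEKCIAT

The inverse of 19 mod 26 is 11, since 19·11=209≡1. Apply D(y)=11·(y−11) mod 26:
C(2): 11·(2−11)=-99≡5 → F
B(1): 11·(1−11)=-110≡20 → U
R(17): 11·(17−11)=66≡14 → O
Z(25): 11·(25−11)=154≡24 → Y
J(9): 11·(9−11)=-22≡4 → E
T(19): 11·(19−11)=88≡10 → K
X(23): 11·(23−11)=132≡2 → C
H(7): 11·(7−11)=-44≡8 → I
L(11): 11·(11−11)=0 → A
I(8): 11·(8−11)=-33≡19 → T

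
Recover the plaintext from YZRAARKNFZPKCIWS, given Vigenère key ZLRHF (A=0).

Repeat the key across the ciphertext: ZLRHFZLRHFZLRHFZ
Y(24)−Z(25): -1≡25 → Z
Z(25)−L(11): 14 → O
R(17)−R(17): 0 → A
A(0)−H(7): -7≡19 → T
A(0)−F(5): -5≡21 → V
R(17)−Z(25): -8≡18 → S
K(10)−L(11): -1≡25 → Z
N(13)−R(17): -4≡22 → W
F(5)−H(7): -2≡24 → Y
Z(25)−F(5): 20 → U
P(15)−Z(25): -10≡16 → Q
K(10)−L(11): -1≡25 → Z
C(2)−R(17): -15≡11 → L
I(8)−H(7): 1 → B
W(22)−F(5): 17 → R
S(18)−Z(25): -7≡19 → T

ZOATVSZWYUQZLBRT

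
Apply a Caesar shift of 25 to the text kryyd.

jqxxc

k(10): 10+25=35≡9 → j
r(17): 17+25=42≡16 → q
y(24): 24+25=49≡23 → x
y(24): 24+25=49≡23 → x
d(3): 3+25=28≡2 → c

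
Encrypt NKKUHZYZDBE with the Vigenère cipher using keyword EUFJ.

REPDLTDIHVJ

Repeat the key across the message: EUFJEUFJEUF
N(13)+E(4): 17 → R
K(10)+U(20): 30≡4 → E
K(10)+F(5): 15 → P
U(20)+J(9): 29≡3 → D
H(7)+E(4): 11 → L
Z(25)+U(20): 45≡19 → T
Y(24)+F(5): 29≡3 → D
Z(25)+J(9): 34≡8 → I
D(3)+E(4): 7 → H
B(1)+U(20): 21 → V
E(4)+F(5): 9 → J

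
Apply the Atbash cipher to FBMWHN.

UYNDSM

F(5) → U(20)
B(1) → Y(24)
M(12) → N(13)
W(22) → D(3)
H(7) → S(18)
N(13) → M(12)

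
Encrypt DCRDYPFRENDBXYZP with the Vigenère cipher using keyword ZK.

Repeat the key across the message: ZKZKZKZKZKZKZKZK
D(3)+Z(25): 28≡2 → C
C(2)+K(10): 12 → M
R(17)+Z(25): 42≡16 → Q
D(3)+K(10): 13 → N
Y(24)+Z(25): 49≡23 → X
P(15)+K(10): 25 → Z
F(5)+Z(25): 30≡4 → E
R(17)+K(10): 27≡1 → B
E(4)+Z(25): 29≡3 → D
N(13)+K(10): 23 → X
D(3)+Z(25): 28≡2 → C
B(1)+K(10): 11 → L
X(23)+Z(25): 48≡22 → W
Y(24)+K(10): 34≡8 → I
Z(25)+Z(25): 50≡24 → Y
P(15)+K(10): 25 → Z

CMQNXZEBDXCLWIYZ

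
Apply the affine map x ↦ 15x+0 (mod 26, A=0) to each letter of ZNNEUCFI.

LNNIOEXQ

Z(25): 15·25+0=375≡11 → L
N(13): 15·13+0=195≡13 → N
N(13): 15·13+0=195≡13 → N
E(4): 15·4+0=60≡8 → I
U(20): 15·20+0=300≡14 → O
C(2): 15·2+0=30≡4 → E
F(5): 15·5+0=75≡23 → X
I(8): 15·8+0=120≡16 → Q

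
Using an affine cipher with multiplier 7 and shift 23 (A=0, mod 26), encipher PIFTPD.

YBGAYS

P(15): 7·15+23=128≡24 → Y
I(8): 7·8+23=79≡1 → B
F(5): 7·5+23=58≡6 → G
T(19): 7·19+23=156≡0 → A
P(15): 7·15+23=128≡24 → Y
D(3): 7·3+23=44≡18 → S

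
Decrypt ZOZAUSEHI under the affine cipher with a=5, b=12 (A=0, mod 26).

NQNIMWOZU

The inverse of 5 mod 26 is 21, since 5·21=105≡1. Apply D(y)=21·(y−12) mod 26:
Z(25): 21·(25−12)=273≡13 → N
O(14): 21·(14−12)=42≡16 → Q
Z(25): 21·(25−12)=273≡13 → N
A(0): 21·(0−12)=-252≡8 → I
U(20): 21·(20−12)=168≡12 → M
S(18): 21·(18−12)=126≡22 → W
E(4): 21·(4−12)=-168≡14 → O
H(7): 21·(7−12)=-105≡25 → Z
I(8): 21·(8−12)=-84≡20 → U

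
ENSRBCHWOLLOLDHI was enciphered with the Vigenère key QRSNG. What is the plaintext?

Repeat the key across the ciphertext: QRSNGQRSNGQRSNGQ
E(4)−Q(16): -12≡14 → O
N(13)−R(17): -4≡22 → W
S(18)−S(18): 0 → A
R(17)−N(13): 4 → E
B(1)−G(6): -5≡21 → V
C(2)−Q(16): -14≡12 → M
H(7)−R(17): -10≡16 → Q
W(22)−S(18): 4 → E
O(14)−N(13): 1 → B
L(11)−G(6): 5 → F
L(11)−Q(16): -5≡21 → V
O(14)−R(17): -3≡23 → X
L(11)−S(18): -7≡19 → T
D(3)−N(13): -10≡16 → Q
H(7)−G(6): 1 → B
I(8)−Q(16): -8≡18 → S

OWAEVMQEBFVXTQBS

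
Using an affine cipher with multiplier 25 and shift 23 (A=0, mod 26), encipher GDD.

RUU

G(6): 25·6+23=173≡17 → R
D(3): 25·3+23=98≡20 → U
D(3): 25·3+23=98≡20 → U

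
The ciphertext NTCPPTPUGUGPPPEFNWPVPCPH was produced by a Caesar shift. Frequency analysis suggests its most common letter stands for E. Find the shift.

11

The most frequent ciphertext letter is P (appears 9 times).
P is position 15; E is position 4.
Shift = 11.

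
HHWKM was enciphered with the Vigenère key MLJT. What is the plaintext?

VWNRA

Repeat the key across the ciphertext: MLJTM
H(7)−M(12): -5≡21 → V
H(7)−L(11): -4≡22 → W
W(22)−J(9): 13 → N
K(10)−T(19): -9≡17 → R
M(12)−M(12): 0 → A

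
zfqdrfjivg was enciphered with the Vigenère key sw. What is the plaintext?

Repeat the key across the ciphertext: swswswswsw
z(25)−s(18): 7 → h
f(5)−w(22): -17≡9 → j
q(16)−s(18): -2≡24 → y
d(3)−w(22): -19≡7 → h
r(17)−s(18): -1≡25 → z
f(5)−w(22): -17≡9 → j
j(9)−s(18): -9≡17 → r
i(8)−w(22): -14≡12 → m
v(21)−s(18): 3 → d
g(6)−w(22): -16≡10 → k

hjyhzjrmdk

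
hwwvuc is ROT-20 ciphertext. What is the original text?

h(7): 7−20=-13≡13 → n
w(22): 22−20=2 → c
w(22): 22−20=2 → c
v(21): 21−20=1 → b
u(20): 20−20=0 → a
c(2): 2−20=-18≡8 → i

nccbai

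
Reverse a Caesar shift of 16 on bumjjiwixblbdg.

lewttsgshlvlnq

b(1): 1−16=-15≡11 → l
u(20): 20−16=4 → e
m(12): 12−16=-4≡22 → w
j(9): 9−16=-7≡19 → t
j(9): 9−16=-7≡19 → t
i(8): 8−16=-8≡18 → s
w(22): 22−16=6 → g
i(8): 8−16=-8≡18 → s
x(23): 23−16=7 → h
b(1): 1−16=-15≡11 → l
l(11): 11−16=-5≡21 → v
b(1): 1−16=-15≡11 → l
d(3): 3−16=-13≡13 → n
g(6): 6−16=-10≡16 → q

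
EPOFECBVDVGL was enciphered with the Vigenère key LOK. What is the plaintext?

TBEUQSQHTKSB

Repeat the key across the ciphertext: LOKLOKLOKLOK
E(4)−L(11): -7≡19 → T
P(15)−O(14): 1 → B
O(14)−K(10): 4 → E
F(5)−L(11): -6≡20 → U
E(4)−O(14): -10≡16 → Q
C(2)−K(10): -8≡18 → S
B(1)−L(11): -10≡16 → Q
V(21)−O(14): 7 → H
D(3)−K(10): -7≡19 → T
V(21)−L(11): 10 → K
G(6)−O(14): -8≡18 → S
L(11)−K(10): 1 → B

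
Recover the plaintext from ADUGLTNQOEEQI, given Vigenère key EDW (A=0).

Repeat the key across the ciphertext: EDWEDWEDWEDWE
A(0)−E(4): -4≡22 → W
D(3)−D(3): 0 → A
U(20)−W(22): -2≡24 → Y
G(6)−E(4): 2 → C
L(11)−D(3): 8 → I
T(19)−W(22): -3≡23 → X
N(13)−E(4): 9 → J
Q(16)−D(3): 13 → N
O(14)−W(22): -8≡18 → S
E(4)−E(4): 0 → A
E(4)−D(3): 1 → B
Q(16)−W(22): -6≡20 → U
I(8)−E(4): 4 → E

WAYCIXJNSABUE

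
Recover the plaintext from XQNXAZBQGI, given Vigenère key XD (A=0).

ANQUDWENJF

Repeat the key across the ciphertext: XDXDXDXDXD
X(23)−X(23): 0 → A
Q(16)−D(3): 13 → N
N(13)−X(23): -10≡16 → Q
X(23)−D(3): 20 → U
A(0)−X(23): -23≡3 → D
Z(25)−D(3): 22 → W
B(1)−X(23): -22≡4 → E
Q(16)−D(3): 13 → N
G(6)−X(23): -17≡9 → J
I(8)−D(3): 5 → F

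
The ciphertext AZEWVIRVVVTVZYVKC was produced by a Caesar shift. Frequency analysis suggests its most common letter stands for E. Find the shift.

17

The most frequent ciphertext letter is V (appears 6 times).
V is position 21; E is position 4.
Shift = 17.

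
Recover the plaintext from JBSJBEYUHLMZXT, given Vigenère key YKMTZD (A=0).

LRGQCBAKVSNWZJ

Repeat the key across the ciphertext: YKMTZDYKMTZDYK
J(9)−Y(24): -15≡11 → L
B(1)−K(10): -9≡17 → R
S(18)−M(12): 6 → G
J(9)−T(19): -10≡16 → Q
B(1)−Z(25): -24≡2 → C
E(4)−D(3): 1 → B
Y(24)−Y(24): 0 → A
U(20)−K(10): 10 → K
H(7)−M(12): -5≡21 → V
L(11)−T(19): -8≡18 → S
M(12)−Z(25): -13≡13 → N
Z(25)−D(3): 22 → W
X(23)−Y(24): -1≡25 → Z
T(19)−K(10): 9 → J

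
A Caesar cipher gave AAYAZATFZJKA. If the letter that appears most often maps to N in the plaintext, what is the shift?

13

The most frequent ciphertext letter is A (appears 5 times).
A is position 0; N is position 13.
Shift = -13≡13.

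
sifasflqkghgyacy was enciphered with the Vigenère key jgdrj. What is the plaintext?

Repeat the key across the ciphertext: jgdrjjgdrjjgdrjj
s(18)−j(9): 9 → j
i(8)−g(6): 2 → c
f(5)−d(3): 2 → c
a(0)−r(17): -17≡9 → j
s(18)−j(9): 9 → j
f(5)−j(9): -4≡22 → w
l(11)−g(6): 5 → f
q(16)−d(3): 13 → n
k(10)−r(17): -7≡19 → t
g(6)−j(9): -3≡23 → x
h(7)−j(9): -2≡24 → y
g(6)−g(6): 0 → a
y(24)−d(3): 21 → v
a(0)−r(17): -17≡9 → j
c(2)−j(9): -7≡19 → t
y(24)−j(9): 15 → p

jccjjwfntxyavjtp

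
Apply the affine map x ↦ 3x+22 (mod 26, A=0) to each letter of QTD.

SBF

Q(16): 3·16+22=70≡18 → S
T(19): 3·19+22=79≡1 → B
D(3): 3·3+22=31≡5 → F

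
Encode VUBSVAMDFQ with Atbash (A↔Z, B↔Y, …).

V(21) → E(4)
U(20) → F(5)
B(1) → Y(24)
S(18) → H(7)
V(21) → E(4)
A(0) → Z(25)
M(12) → N(13)
D(3) → W(22)
F(5) → U(20)
Q(16) → J(9)

EFYHEZNWUJ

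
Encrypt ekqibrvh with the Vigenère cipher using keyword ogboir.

sqrwjijn

Repeat the key across the message: ogboirog
e(4)+o(14): 18 → s
k(10)+g(6): 16 → q
q(16)+b(1): 17 → r
i(8)+o(14): 22 → w
b(1)+i(8): 9 → j
r(17)+r(17): 34≡8 → i
v(21)+o(14): 35≡9 → j
h(7)+g(6): 13 → n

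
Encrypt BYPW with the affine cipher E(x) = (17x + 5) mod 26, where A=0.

WXAP

B(1): 17·1+5=22 → W
Y(24): 17·24+5=413≡23 → X
P(15): 17·15+5=260≡0 → A
W(22): 17·22+5=379≡15 → P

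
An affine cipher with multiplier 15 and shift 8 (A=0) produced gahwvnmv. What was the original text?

mwtunjcn

The inverse of 15 mod 26 is 7, since 15·7=105≡1. Apply D(y)=7·(y−8) mod 26:
g(6): 7·(6−8)=-14≡12 → m
a(0): 7·(0−8)=-56≡22 → w
h(7): 7·(7−8)=-7≡19 → t
w(22): 7·(22−8)=98≡20 → u
v(21): 7·(21−8)=91≡13 → n
n(13): 7·(13−8)=35≡9 → j
m(12): 7·(12−8)=28≡2 → c
v(21): 7·(21−8)=91≡13 → n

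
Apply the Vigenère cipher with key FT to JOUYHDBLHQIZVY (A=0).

Repeat the key across the message: FTFTFTFTFTFTFT
J(9)+F(5): 14 → O
O(14)+T(19): 33≡7 → H
U(20)+F(5): 25 → Z
Y(24)+T(19): 43≡17 → R
H(7)+F(5): 12 → M
D(3)+T(19): 22 → W
B(1)+F(5): 6 → G
L(11)+T(19): 30≡4 → E
H(7)+F(5): 12 → M
Q(16)+T(19): 35≡9 → J
I(8)+F(5): 13 → N
Z(25)+T(19): 44≡18 → S
V(21)+F(5): 26≡0 → A
Y(24)+T(19): 43≡17 → R

OHZRMWGEMJNSAR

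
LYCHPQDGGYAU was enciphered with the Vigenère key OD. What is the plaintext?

Repeat the key across the ciphertext: ODODODODODOD
L(11)−O(14): -3≡23 → X
Y(24)−D(3): 21 → V
C(2)−O(14): -12≡14 → O
H(7)−D(3): 4 → E
P(15)−O(14): 1 → B
Q(16)−D(3): 13 → N
D(3)−O(14): -11≡15 → P
G(6)−D(3): 3 → D
G(6)−O(14): -8≡18 → S
Y(24)−D(3): 21 → V
A(0)−O(14): -14≡12 → M
U(20)−D(3): 17 → R

XVOEBNPDSVMR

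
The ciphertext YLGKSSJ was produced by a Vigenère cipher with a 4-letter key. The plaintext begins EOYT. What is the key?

Subtract each crib letter from the matching ciphertext letter (mod 26):
Y(24)−E(4)=20 → U
L(11)−O(14)=-3≡23 → X
G(6)−Y(24)=-18≡8 → I
K(10)−T(19)=-9≡17 → R

UXIR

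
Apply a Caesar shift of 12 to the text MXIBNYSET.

YJUNZKEQF

M(12): 12+12=24 → Y
X(23): 23+12=35≡9 → J
I(8): 8+12=20 → U
B(1): 1+12=13 → N
N(13): 13+12=25 → Z
Y(24): 24+12=36≡10 → K
S(18): 18+12=30≡4 → E
E(4): 4+12=16 → Q
T(19): 19+12=31≡5 → F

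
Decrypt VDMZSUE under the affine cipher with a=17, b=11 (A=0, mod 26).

The inverse of 17 mod 26 is 23, since 17·23=391≡1. Apply D(y)=23·(y−11) mod 26:
V(21): 23·(21−11)=230≡22 → W
D(3): 23·(3−11)=-184≡24 → Y
M(12): 23·(12−11)=23 → X
Z(25): 23·(25−11)=322≡10 → K
S(18): 23·(18−11)=161≡5 → F
U(20): 23·(20−11)=207≡25 → Z
E(4): 23·(4−11)=-161≡21 → V

WYXKFZV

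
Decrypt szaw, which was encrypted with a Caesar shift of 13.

fmnj

s(18): 18−13=5 → f
z(25): 25−13=12 → m
a(0): 0−13=-13≡13 → n
w(22): 22−13=9 → j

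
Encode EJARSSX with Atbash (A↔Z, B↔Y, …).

VQZIHHC

E(4) → V(21)
J(9) → Q(16)
A(0) → Z(25)
R(17) → I(8)
S(18) → H(7)
S(18) → H(7)
X(23) → C(2)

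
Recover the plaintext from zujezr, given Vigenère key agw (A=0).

zonetv

Repeat the key across the ciphertext: agwagw
z(25)−a(0): 25 → z
u(20)−g(6): 14 → o
j(9)−w(22): -13≡13 → n
e(4)−a(0): 4 → e
z(25)−g(6): 19 → t
r(17)−w(22): -5≡21 → v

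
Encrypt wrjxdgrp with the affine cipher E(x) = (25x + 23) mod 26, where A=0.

bgoaurgi

w(22): 25·22+23=573≡1 → b
r(17): 25·17+23=448≡6 → g
j(9): 25·9+23=248≡14 → o
x(23): 25·23+23=598≡0 → a
d(3): 25·3+23=98≡20 → u
g(6): 25·6+23=173≡17 → r
r(17): 25·17+23=448≡6 → g
p(15): 25·15+23=398≡8 → i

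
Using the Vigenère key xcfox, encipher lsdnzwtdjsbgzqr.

iuibwtvixpyieeo

Repeat the key across the message: xcfoxxcfoxxcfox
l(11)+x(23): 34≡8 → i
s(18)+c(2): 20 → u
d(3)+f(5): 8 → i
n(13)+o(14): 27≡1 → b
z(25)+x(23): 48≡22 → w
w(22)+x(23): 45≡19 → t
t(19)+c(2): 21 → v
d(3)+f(5): 8 → i
j(9)+o(14): 23 → x
s(18)+x(23): 41≡15 → p
b(1)+x(23): 24 → y
g(6)+c(2): 8 → i
z(25)+f(5): 30≡4 → e
q(16)+o(14): 30≡4 → e
r(17)+x(23): 40≡14 → o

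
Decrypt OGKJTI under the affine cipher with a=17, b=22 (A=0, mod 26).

The inverse of 17 mod 26 is 23, since 17·23=391≡1. Apply D(y)=23·(y−22) mod 26:
O(14): 23·(14−22)=-184≡24 → Y
G(6): 23·(6−22)=-368≡22 → W
K(10): 23·(10−22)=-276≡10 → K
J(9): 23·(9−22)=-299≡13 → N
T(19): 23·(19−22)=-69≡9 → J
I(8): 23·(8−22)=-322≡16 → Q

YWKNJQ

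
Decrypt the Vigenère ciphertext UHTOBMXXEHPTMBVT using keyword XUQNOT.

XNDBNTADOUBAPHFG

Repeat the key across the ciphertext: XUQNOTXUQNOTXUQN
U(20)−X(23): -3≡23 → X
H(7)−U(20): -13≡13 → N
T(19)−Q(16): 3 → D
O(14)−N(13): 1 → B
B(1)−O(14): -13≡13 → N
M(12)−T(19): -7≡19 → T
X(23)−X(23): 0 → A
X(23)−U(20): 3 → D
E(4)−Q(16): -12≡14 → O
H(7)−N(13): -6≡20 → U
P(15)−O(14): 1 → B
T(19)−T(19): 0 → A
M(12)−X(23): -11≡15 → P
B(1)−U(20): -19≡7 → H
V(21)−Q(16): 5 → F
T(19)−N(13): 6 → G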